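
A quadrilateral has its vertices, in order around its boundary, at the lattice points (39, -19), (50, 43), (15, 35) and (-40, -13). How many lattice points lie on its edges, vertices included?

4

The number of boundary lattice points is Σ gcd(|Δx|,|Δy|) = gcd(11,62) + gcd(35,8) + gcd(55,48) + gcd(79,6) = 1+1+1+1 = 4.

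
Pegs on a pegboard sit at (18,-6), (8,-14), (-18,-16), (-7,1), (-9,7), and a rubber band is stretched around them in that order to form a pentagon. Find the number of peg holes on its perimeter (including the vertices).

Summing gcd(|Δx|,|Δy|) over the edges gives the boundary count: gcd(10,8) + gcd(26,2) + gcd(11,17) + gcd(2,6) + gcd(27,13) = 2+2+1+2+1 = 8.

8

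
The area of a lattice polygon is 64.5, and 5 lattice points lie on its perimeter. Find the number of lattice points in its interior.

Pick's theorem A = I + B/2 − 1 rearranges to I = A − B/2 + 1 = 64.5 − 5/2 + 1 = 63.

63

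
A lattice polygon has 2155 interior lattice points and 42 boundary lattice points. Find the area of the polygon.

By Pick's theorem, A = I + B/2 − 1 = 2155 + 42/2 − 1 = 2175.

2175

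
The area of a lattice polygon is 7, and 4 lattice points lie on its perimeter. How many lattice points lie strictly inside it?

From Pick's theorem, I = A − B/2 + 1 = 7 − 4/2 + 1 = 6.

6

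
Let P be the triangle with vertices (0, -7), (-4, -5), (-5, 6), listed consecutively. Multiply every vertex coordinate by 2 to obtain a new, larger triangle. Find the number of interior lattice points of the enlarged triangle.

81

The shoelace formula gives twice the area as |(0·(-5) − (-4)·(-7)) + ((-4)·6 − (-5)·(-5)) + ((-5)·(-7) − 0·6)| = 42, so the area is 21.
Summing gcd(|Δx|,|Δy|) over the edges gives the boundary count: gcd(4,2) + gcd(1,11) + gcd(5,13) = 2+1+1 = 4.
Scaling by 2 multiplies the area by 2² = 4 (so the new area is 84) and multiplies the boundary lattice-point count by 2, giving 8.
By Pick's theorem, the interior count of the dilated polygon is 84 − 8/2 + 1 = 81.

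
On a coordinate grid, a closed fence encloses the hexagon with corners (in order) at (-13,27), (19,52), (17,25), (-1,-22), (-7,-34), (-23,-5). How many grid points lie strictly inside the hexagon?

The shoelace formula gives twice the area as |[(-13)·52 − 19·27] + [19·25 − 17·52] + [17·(-22) − (-1)·25] + [(-1)·(-34) − (-7)·(-22)] + [(-7)·(-5) − (-23)·(-34)] + [(-23)·27 − (-13)·(-5)]| = 3500, so the area is 1750.
The number of boundary lattice points is Σ gcd(|Δx|,|Δy|) = gcd(32,25) + gcd(2,27) + gcd(18,47) + gcd(6,12) + gcd(16,29) + gcd(10,32) = 1+1+1+6+1+2 = 12.
By Pick's theorem A = I + B/2 − 1, so I = 1750 − 12/2 + 1 = 1745.

1745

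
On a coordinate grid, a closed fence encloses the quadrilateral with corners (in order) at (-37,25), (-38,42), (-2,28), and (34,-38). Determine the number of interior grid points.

1504

The shoelace formula gives twice the area as |((-37)·42 − (-38)·25) + ((-38)·28 − (-2)·42) + ((-2)·(-38) − 34·28) + (34·25 − (-37)·(-38))| = 3016, so the area is 1508.
Summing gcd(|Δx|,|Δy|) over the edges gives the boundary count: gcd(1,17) + gcd(36,14) + gcd(36,66) + gcd(71,63) = 1+2+6+1 = 10.
By Pick's theorem A = I + B/2 − 1, so I = 1508 − 10/2 + 1 = 1504.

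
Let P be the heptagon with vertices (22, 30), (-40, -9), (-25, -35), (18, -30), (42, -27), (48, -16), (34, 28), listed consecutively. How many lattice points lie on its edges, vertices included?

11

The number of boundary lattice points is Σ gcd(|Δx|,|Δy|) = gcd(62,39) + gcd(15,26) + gcd(43,5) + gcd(24,3) + gcd(6,11) + gcd(14,44) + gcd(12,2) = 1+1+1+3+1+2+2 = 11.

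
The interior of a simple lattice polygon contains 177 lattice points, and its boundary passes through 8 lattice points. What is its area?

Pick's theorem states A = I + B/2 − 1, so A = 177 + 8/2 − 1 = 180.

180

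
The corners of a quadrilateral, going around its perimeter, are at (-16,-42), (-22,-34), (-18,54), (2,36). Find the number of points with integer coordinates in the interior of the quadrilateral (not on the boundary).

The shoelace formula gives twice the area as |((-16)·(-34) − (-22)·(-42)) + ((-22)·54 − (-18)·(-34)) + ((-18)·36 − 2·54) + (2·(-42) − (-16)·36)| = 2444, so the area is 1222.
Along each edge there are gcd(|Δx|,|Δy|)+1 lattice points, so counting each shared vertex once the boundary has gcd(6,8) + gcd(4,88) + gcd(20,18) + gcd(18,78) = 2+4+2+6 = 14.
Pick's theorem gives I = A − B/2 + 1 = 1222 − 14/2 + 1 = 1216.

1216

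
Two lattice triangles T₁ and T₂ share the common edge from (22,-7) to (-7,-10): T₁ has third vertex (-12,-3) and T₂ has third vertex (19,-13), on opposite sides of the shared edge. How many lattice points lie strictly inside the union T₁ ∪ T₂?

189

The union is the simple quadrilateral with vertices (22,-7), (-12,-3), (-7,-10), (19,-13) in order.
Using the shoelace formula, 2A = |[22·(-3) − (-12)·(-7)] + [(-12)·(-10) − (-7)·(-3)] + [(-7)·(-13) − 19·(-10)] + [19·(-7) − 22·(-13)]| = 383, so the area is 383/2.
Along each edge there are gcd(|Δx|,|Δy|)+1 lattice points, so counting each shared vertex once the boundary has gcd(34,4) + gcd(5,7) + gcd(26,3) + gcd(3,6) = 2+1+1+3 = 7.
By Pick's theorem I = A − B/2 + 1 = 383/2 − 7/2 + 1 = 189.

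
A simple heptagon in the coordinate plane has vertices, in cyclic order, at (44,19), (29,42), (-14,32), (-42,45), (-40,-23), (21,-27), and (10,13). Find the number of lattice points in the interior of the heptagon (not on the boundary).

4005

By the shoelace formula, twice the signed area is |(44·42 − 29·19) + (29·32 − (-14)·42) + ((-14)·45 − (-42)·32) + ((-42)·(-23) − (-40)·45) + ((-40)·(-27) − 21·(-23)) + (21·13 − 10·(-27)) + (10·19 − 44·13)| = 8017, so the area is 4008.5.
Summing gcd(|Δx|,|Δy|) over the edges gives the boundary count: gcd(15,23) + gcd(43,10) + gcd(28,13) + gcd(2,68) + gcd(61,4) + gcd(11,40) + gcd(34,6) = 1+1+1+2+1+1+2 = 9.
By Pick's theorem A = I + B/2 − 1, so I = 4008.5 − 9/2 + 1 = 4005.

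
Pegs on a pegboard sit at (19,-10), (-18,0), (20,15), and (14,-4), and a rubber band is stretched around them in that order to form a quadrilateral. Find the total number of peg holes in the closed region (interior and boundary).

405

Using the shoelace formula, 2A = |[19·0 − (-18)·(-10)] + [(-18)·15 − 20·0] + [20·(-4) − 14·15] + [14·(-10) − 19·(-4)]| = 804, so the area is 402.
Summing gcd(|Δx|,|Δy|) over the edges gives the boundary count: gcd(37,10) + gcd(38,15) + gcd(6,19) + gcd(5,6) = 1+1+1+1 = 4.
Pick's theorem gives I = A − B/2 + 1 = 402 − 4/2 + 1 = 401, so the closed region contains I + B = 401 + 4 = 405 lattice points.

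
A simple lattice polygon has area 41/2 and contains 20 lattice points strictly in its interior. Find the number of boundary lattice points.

3

Pick's theorem gives A = I + B/2 − 1, so B = 2(A − I + 1) = 2(41/2 − 20 + 1) = 3.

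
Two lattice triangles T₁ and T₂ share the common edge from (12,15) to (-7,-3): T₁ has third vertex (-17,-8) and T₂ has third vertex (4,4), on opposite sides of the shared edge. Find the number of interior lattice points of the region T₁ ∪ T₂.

72

The union is the simple quadrilateral with vertices (12,15), (-17,-8), (-7,-3), (4,4) in order.
By the shoelace formula, twice the signed area is |[12·(-8) − (-17)·15] + [(-17)·(-3) − (-7)·(-8)] + [(-7)·4 − 4·(-3)] + [4·15 − 12·4]| = 150, so the area is 75.
Along each edge there are gcd(|Δx|,|Δy|)+1 lattice points, so counting each shared vertex once the boundary has gcd(29,23) + gcd(10,5) + gcd(11,7) + gcd(8,11) = 1+5+1+1 = 8.
By Pick's theorem I = A − B/2 + 1 = 75 − 8/2 + 1 = 72.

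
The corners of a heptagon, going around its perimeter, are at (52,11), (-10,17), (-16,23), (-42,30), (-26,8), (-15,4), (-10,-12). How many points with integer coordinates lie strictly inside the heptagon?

1352

Using the shoelace formula, 2A = |(52·17 − (-10)·11) + ((-10)·23 − (-16)·17) + ((-16)·30 − (-42)·23) + ((-42)·8 − (-26)·30) + ((-26)·4 − (-15)·8) + ((-15)·(-12) − (-10)·4) + ((-10)·11 − 52·(-12))| = 2716, so the area is 1358.
Along each edge there are gcd(|Δx|,|Δy|)+1 lattice points, so counting each shared vertex once the boundary has gcd(62,6) + gcd(6,6) + gcd(26,7) + gcd(16,22) + gcd(11,4) + gcd(5,16) + gcd(62,23) = 2+6+1+2+1+1+1 = 14.
Pick's theorem gives I = A − B/2 + 1 = 1358 − 14/2 + 1 = 1352.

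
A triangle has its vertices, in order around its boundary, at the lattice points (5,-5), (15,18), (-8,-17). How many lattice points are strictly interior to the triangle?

The shoelace formula gives twice the area as |[5·18 − 15·(-5)] + [15·(-17) − (-8)·18] + [(-8)·(-5) − 5·(-17)]| = 179, so the area is 89.5.
Summing gcd(|Δx|,|Δy|) over the edges gives the boundary count: gcd(10,23) + gcd(23,35) + gcd(13,12) = 1+1+1 = 3.
By Pick's theorem A = I + B/2 − 1, so I = 89.5 − 3/2 + 1 = 89.

89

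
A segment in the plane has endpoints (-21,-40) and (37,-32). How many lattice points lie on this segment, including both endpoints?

The number of lattice points on a segment between lattice points is gcd(|Δx|,|Δy|) + 1 = gcd(58,8) + 1 = 2 + 1 = 3.

3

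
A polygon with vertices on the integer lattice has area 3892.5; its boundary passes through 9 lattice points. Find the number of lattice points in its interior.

3889

From Pick's theorem, I = A − B/2 + 1 = 3892.5 − 9/2 + 1 = 3889.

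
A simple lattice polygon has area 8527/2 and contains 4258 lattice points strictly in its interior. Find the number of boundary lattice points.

Pick's theorem gives A = I + B/2 − 1, so B = 2(A − I + 1) = 2(8527/2 − 4258 + 1) = 13.

13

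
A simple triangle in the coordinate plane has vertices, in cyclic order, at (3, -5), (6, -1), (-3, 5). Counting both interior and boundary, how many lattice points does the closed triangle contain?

31

The shoelace formula gives twice the area as |[3·(-1) − 6·(-5)] + [6·5 − (-3)·(-1)] + [(-3)·(-5) − 3·5]| = 54, so the area is 27.
Along each edge there are gcd(|Δx|,|Δy|)+1 lattice points, so counting each shared vertex once the boundary has gcd(3,4) + gcd(9,6) + gcd(6,10) = 1+3+2 = 6.
Pick's theorem gives I = A − B/2 + 1 = 27 − 6/2 + 1 = 25, so the closed region contains I + B = 25 + 6 = 31 lattice points.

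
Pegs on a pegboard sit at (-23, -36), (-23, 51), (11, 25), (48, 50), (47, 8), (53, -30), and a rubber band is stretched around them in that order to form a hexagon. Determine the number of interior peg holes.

5046

Using the shoelace formula, 2A = |[(-23)·51 − (-23)·(-36)] + [(-23)·25 − 11·51] + [11·50 − 48·25] + [48·8 − 47·50] + [47·(-30) − 53·8] + [53·(-36) − (-23)·(-30)]| = 10185, so the area is 10185/2.
Along each edge there are gcd(|Δx|,|Δy|)+1 lattice points, so counting each shared vertex once the boundary has gcd(0,87) + gcd(34,26) + gcd(37,25) + gcd(1,42) + gcd(6,38) + gcd(76,6) = 87+2+1+1+2+2 = 95.
By Pick's theorem A = I + B/2 − 1, so I = 10185/2 − 95/2 + 1 = 5046.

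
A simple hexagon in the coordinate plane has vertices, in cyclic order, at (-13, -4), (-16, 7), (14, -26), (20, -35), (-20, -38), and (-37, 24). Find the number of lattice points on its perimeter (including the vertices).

13

Summing gcd(|Δx|,|Δy|) over the edges gives the boundary count: gcd(3,11) + gcd(30,33) + gcd(6,9) + gcd(40,3) + gcd(17,62) + gcd(24,28) = 1+3+3+1+1+4 = 13.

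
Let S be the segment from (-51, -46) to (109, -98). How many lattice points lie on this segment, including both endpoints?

The number of lattice points on a segment between lattice points is gcd(|Δx|,|Δy|) + 1 = gcd(160,52) + 1 = 4 + 1 = 5.

5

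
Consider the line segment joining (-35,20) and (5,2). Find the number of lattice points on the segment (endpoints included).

3

The number of lattice points on a segment between lattice points is gcd(|Δx|,|Δy|) + 1 = gcd(40,18) + 1 = 2 + 1 = 3.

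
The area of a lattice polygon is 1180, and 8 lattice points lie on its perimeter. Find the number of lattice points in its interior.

From Pick's theorem, I = A − B/2 + 1 = 1180 − 8/2 + 1 = 1177.

1177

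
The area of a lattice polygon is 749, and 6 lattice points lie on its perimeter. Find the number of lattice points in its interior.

747

From Pick's theorem, I = A − B/2 + 1 = 749 − 6/2 + 1 = 747.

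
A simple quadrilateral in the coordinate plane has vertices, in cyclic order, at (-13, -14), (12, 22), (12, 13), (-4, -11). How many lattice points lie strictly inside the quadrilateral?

The shoelace formula gives twice the area as |[(-13)·22 − 12·(-14)] + [12·13 − 12·22] + [12·(-11) − (-4)·13] + [(-4)·(-14) − (-13)·(-11)]| = 393, so the area is 196.5.
The number of boundary lattice points is Σ gcd(|Δx|,|Δy|) = gcd(25,36) + gcd(0,9) + gcd(16,24) + gcd(9,3) = 1+9+8+3 = 21.
By Pick's theorem A = I + B/2 − 1, so I = 196.5 − 21/2 + 1 = 187.

187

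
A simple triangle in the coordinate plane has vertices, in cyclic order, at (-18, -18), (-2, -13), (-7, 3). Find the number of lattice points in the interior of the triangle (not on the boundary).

By the shoelace formula, twice the signed area is |[(-18)·(-13) − (-2)·(-18)] + [(-2)·3 − (-7)·(-13)] + [(-7)·(-18) − (-18)·3]| = 281, so the area is 281/2.
Summing gcd(|Δx|,|Δy|) over the edges gives the boundary count: gcd(16,5) + gcd(5,16) + gcd(11,21) = 1+1+1 = 3.
By Pick's theorem A = I + B/2 − 1, so I = 281/2 − 3/2 + 1 = 140.

140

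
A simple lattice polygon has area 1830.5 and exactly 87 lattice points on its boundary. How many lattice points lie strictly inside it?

1788

Pick's theorem A = I + B/2 − 1 rearranges to I = A − B/2 + 1 = 1830.5 − 87/2 + 1 = 1788.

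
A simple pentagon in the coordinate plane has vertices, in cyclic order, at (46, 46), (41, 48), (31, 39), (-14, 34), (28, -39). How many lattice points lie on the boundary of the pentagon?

The number of boundary lattice points is Σ gcd(|Δx|,|Δy|) = gcd(5,2) + gcd(10,9) + gcd(45,5) + gcd(42,73) + gcd(18,85) = 1+1+5+1+1 = 9.

9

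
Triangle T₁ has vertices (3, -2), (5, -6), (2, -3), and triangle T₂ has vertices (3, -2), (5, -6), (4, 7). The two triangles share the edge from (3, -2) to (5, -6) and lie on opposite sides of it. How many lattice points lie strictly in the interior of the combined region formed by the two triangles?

12

The union is the simple quadrilateral with vertices (3, -2), (2, -3), (5, -6), (4, 7) in order.
By the shoelace formula, twice the signed area is |(3·(-3) − 2·(-2)) + (2·(-6) − 5·(-3)) + (5·7 − 4·(-6)) + (4·(-2) − 3·7)| = 28, so the area is 14.
Summing gcd(|Δx|,|Δy|) over the edges gives the boundary count: gcd(1,1) + gcd(3,3) + gcd(1,13) + gcd(1,9) = 1+3+1+1 = 6.
By Pick's theorem I = A − B/2 + 1 = 14 − 6/2 + 1 = 12.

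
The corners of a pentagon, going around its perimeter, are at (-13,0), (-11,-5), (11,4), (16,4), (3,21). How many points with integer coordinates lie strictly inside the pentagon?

Using the shoelace formula, 2A = |((-13)·(-5) − (-11)·0) + ((-11)·4 − 11·(-5)) + (11·4 − 16·4) + (16·21 − 3·4) + (3·0 − (-13)·21)| = 653, so the area is 653/2.
Summing gcd(|Δx|,|Δy|) over the edges gives the boundary count: gcd(2,5) + gcd(22,9) + gcd(5,0) + gcd(13,17) + gcd(16,21) = 1+1+5+1+1 = 9.
By Pick's theorem A = I + B/2 − 1, so I = 653/2 − 9/2 + 1 = 323.

323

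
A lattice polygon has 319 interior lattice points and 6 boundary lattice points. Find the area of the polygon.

By Pick's theorem, A = I + B/2 − 1 = 319 + 6/2 − 1 = 321.

321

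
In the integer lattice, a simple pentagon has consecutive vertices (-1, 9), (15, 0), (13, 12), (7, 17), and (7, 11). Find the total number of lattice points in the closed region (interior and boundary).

114

Using the shoelace formula, 2A = |[(-1)·0 − 15·9] + [15·12 − 13·0] + [13·17 − 7·12] + [7·11 − 7·17] + [7·9 − (-1)·11]| = 214, so the area is 107.
Along each edge there are gcd(|Δx|,|Δy|)+1 lattice points, so counting each shared vertex once the boundary has gcd(16,9) + gcd(2,12) + gcd(6,5) + gcd(0,6) + gcd(8,2) = 1+2+1+6+2 = 12.
Pick's theorem gives I = A − B/2 + 1 = 107 − 12/2 + 1 = 102, so the closed region contains I + B = 102 + 12 = 114 lattice points.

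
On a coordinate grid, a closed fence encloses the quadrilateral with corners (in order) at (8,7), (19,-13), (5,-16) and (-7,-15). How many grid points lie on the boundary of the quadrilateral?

4

Summing gcd(|Δx|,|Δy|) over the edges gives the boundary count: gcd(11,20) + gcd(14,3) + gcd(12,1) + gcd(15,22) = 1+1+1+1 = 4.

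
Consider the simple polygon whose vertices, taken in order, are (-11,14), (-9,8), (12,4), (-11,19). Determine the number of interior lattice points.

113

The shoelace formula gives twice the area as |[(-11)·8 − (-9)·14] + [(-9)·4 − 12·8] + [12·19 − (-11)·4] + [(-11)·14 − (-11)·19]| = 233, so the area is 116.5.
Summing gcd(|Δx|,|Δy|) over the edges gives the boundary count: gcd(2,6) + gcd(21,4) + gcd(23,15) + gcd(0,5) = 2+1+1+5 = 9.
Pick's theorem gives I = A − B/2 + 1 = 116.5 − 9/2 + 1 = 113.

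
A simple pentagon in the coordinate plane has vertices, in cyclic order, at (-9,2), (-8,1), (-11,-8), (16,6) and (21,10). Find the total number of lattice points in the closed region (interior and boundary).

Using the shoelace formula, 2A = |[(-9)·1 − (-8)·2] + [(-8)·(-8) − (-11)·1] + [(-11)·6 − 16·(-8)] + [16·10 − 21·6] + [21·2 − (-9)·10]| = 310, so the area is 155.
Summing gcd(|Δx|,|Δy|) over the edges gives the boundary count: gcd(1,1) + gcd(3,9) + gcd(27,14) + gcd(5,4) + gcd(30,8) = 1+3+1+1+2 = 8.
Pick's theorem gives I = A − B/2 + 1 = 155 − 8/2 + 1 = 152, so the closed region contains I + B = 152 + 8 = 160 lattice points.

160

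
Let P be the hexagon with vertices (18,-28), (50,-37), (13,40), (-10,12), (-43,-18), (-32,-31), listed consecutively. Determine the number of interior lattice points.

Using the shoelace formula, 2A = |(18·(-37) − 50·(-28)) + (50·40 − 13·(-37)) + (13·12 − (-10)·40) + ((-10)·(-18) − (-43)·12) + ((-43)·(-31) − (-32)·(-18)) + ((-32)·(-28) − 18·(-31))| = 6678, so the area is 3339.
Along each edge there are gcd(|Δx|,|Δy|)+1 lattice points, so counting each shared vertex once the boundary has gcd(32,9) + gcd(37,77) + gcd(23,28) + gcd(33,30) + gcd(11,13) + gcd(50,3) = 1+1+1+3+1+1 = 8.
Pick's theorem gives I = A − B/2 + 1 = 3339 − 8/2 + 1 = 3336.

3336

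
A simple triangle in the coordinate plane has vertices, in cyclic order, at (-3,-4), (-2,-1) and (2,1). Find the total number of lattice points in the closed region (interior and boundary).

10

By the shoelace formula, twice the signed area is |[(-3)·(-1) − (-2)·(-4)] + [(-2)·1 − 2·(-1)] + [2·(-4) − (-3)·1]| = 10, so the area is 5.
Summing gcd(|Δx|,|Δy|) over the edges gives the boundary count: gcd(1,3) + gcd(4,2) + gcd(5,5) = 1+2+5 = 8.
Pick's theorem gives I = A − B/2 + 1 = 5 − 8/2 + 1 = 2, so the closed region contains I + B = 2 + 8 = 10 lattice points.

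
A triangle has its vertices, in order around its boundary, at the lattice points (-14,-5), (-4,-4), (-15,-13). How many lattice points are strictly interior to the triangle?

The shoelace formula gives twice the area as |[(-14)·(-4) − (-4)·(-5)] + [(-4)·(-13) − (-15)·(-4)] + [(-15)·(-5) − (-14)·(-13)]| = 79, so the area is 39.5.
Summing gcd(|Δx|,|Δy|) over the edges gives the boundary count: gcd(10,1) + gcd(11,9) + gcd(1,8) = 1+1+1 = 3.
Pick's theorem gives I = A − B/2 + 1 = 39.5 − 3/2 + 1 = 39.

39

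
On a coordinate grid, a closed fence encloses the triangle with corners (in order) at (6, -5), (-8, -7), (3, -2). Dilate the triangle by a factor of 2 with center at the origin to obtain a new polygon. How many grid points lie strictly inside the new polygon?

The shoelace formula gives twice the area as |(6·(-7) − (-8)·(-5)) + ((-8)·(-2) − 3·(-7)) + (3·(-5) − 6·(-2))| = 48, so the area is 24.
Summing gcd(|Δx|,|Δy|) over the edges gives the boundary count: gcd(14,2) + gcd(11,5) + gcd(3,3) = 2+1+3 = 6.
Scaling by 2 multiplies the area by 2² = 4 (so the new area is 96) and multiplies the boundary lattice-point count by 2, giving 12.
By Pick's theorem, the interior count of the dilated polygon is 96 − 12/2 + 1 = 91.

91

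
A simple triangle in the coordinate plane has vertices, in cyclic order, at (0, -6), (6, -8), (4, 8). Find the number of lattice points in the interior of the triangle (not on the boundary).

44

Using the shoelace formula, 2A = |[0·(-8) − 6·(-6)] + [6·8 − 4·(-8)] + [4·(-6) − 0·8]| = 92, so the area is 46.
The number of boundary lattice points is Σ gcd(|Δx|,|Δy|) = gcd(6,2) + gcd(2,16) + gcd(4,14) = 2+2+2 = 6.
Pick's theorem gives I = A − B/2 + 1 = 46 − 6/2 + 1 = 44.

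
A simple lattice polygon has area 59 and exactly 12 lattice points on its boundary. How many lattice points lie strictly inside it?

Pick's theorem A = I + B/2 − 1 rearranges to I = A − B/2 + 1 = 59 − 12/2 + 1 = 54.

54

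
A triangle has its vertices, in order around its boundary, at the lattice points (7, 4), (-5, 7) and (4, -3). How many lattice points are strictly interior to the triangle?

The shoelace formula gives twice the area as |(7·7 − (-5)·4) + ((-5)·(-3) − 4·7) + (4·4 − 7·(-3))| = 93, so the area is 46.5.
Along each edge there are gcd(|Δx|,|Δy|)+1 lattice points, so counting each shared vertex once the boundary has gcd(12,3) + gcd(9,10) + gcd(3,7) = 3+1+1 = 5.
By Pick's theorem A = I + B/2 − 1, so I = 46.5 − 5/2 + 1 = 45.

45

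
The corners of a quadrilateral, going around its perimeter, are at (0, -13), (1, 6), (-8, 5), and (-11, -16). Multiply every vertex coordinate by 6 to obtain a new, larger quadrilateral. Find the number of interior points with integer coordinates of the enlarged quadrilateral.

7039

Using the shoelace formula, 2A = |(0·6 − 1·(-13)) + (1·5 − (-8)·6) + ((-8)·(-16) − (-11)·5) + ((-11)·(-13) − 0·(-16))| = 392, so the area is 196.
The number of boundary lattice points is Σ gcd(|Δx|,|Δy|) = gcd(1,19) + gcd(9,1) + gcd(3,21) + gcd(11,3) = 1+1+3+1 = 6.
Scaling by 6 multiplies the area by 6² = 36 (so the new area is 7056) and multiplies the boundary lattice-point count by 6, giving 36.
By Pick's theorem, the interior count of the dilated polygon is 7056 − 36/2 + 1 = 7039.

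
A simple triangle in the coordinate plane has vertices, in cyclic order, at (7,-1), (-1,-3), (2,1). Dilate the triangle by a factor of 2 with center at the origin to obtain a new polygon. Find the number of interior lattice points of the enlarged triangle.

By the shoelace formula, twice the signed area is |[7·(-3) − (-1)·(-1)] + [(-1)·1 − 2·(-3)] + [2·(-1) − 7·1]| = 26, so the area is 13.
The number of boundary lattice points is Σ gcd(|Δx|,|Δy|) = gcd(8,2) + gcd(3,4) + gcd(5,2) = 2+1+1 = 4.
Scaling by 2 multiplies the area by 2² = 4 (so the new area is 52) and multiplies the boundary lattice-point count by 2, giving 8.
By Pick's theorem, the interior count of the dilated polygon is 52 − 8/2 + 1 = 49.

49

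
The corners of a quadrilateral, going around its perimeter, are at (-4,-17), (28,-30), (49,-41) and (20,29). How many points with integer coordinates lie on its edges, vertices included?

5

The number of boundary lattice points is Σ gcd(|Δx|,|Δy|) = gcd(32,13) + gcd(21,11) + gcd(29,70) + gcd(24,46) = 1+1+1+2 = 5.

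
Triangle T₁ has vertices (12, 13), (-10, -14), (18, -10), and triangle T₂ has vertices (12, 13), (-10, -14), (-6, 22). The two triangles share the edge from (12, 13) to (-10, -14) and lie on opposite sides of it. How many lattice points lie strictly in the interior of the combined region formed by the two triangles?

668

The union is the simple quadrilateral with vertices (12, 13), (18, -10), (-10, -14), (-6, 22) in order.
By the shoelace formula, twice the signed area is |(12·(-10) − 18·13) + (18·(-14) − (-10)·(-10)) + ((-10)·22 − (-6)·(-14)) + ((-6)·13 − 12·22)| = 1352, so the area is 676.
The number of boundary lattice points is Σ gcd(|Δx|,|Δy|) = gcd(6,23) + gcd(28,4) + gcd(4,36) + gcd(18,9) = 1+4+4+9 = 18.
By Pick's theorem I = A − B/2 + 1 = 676 − 18/2 + 1 = 668.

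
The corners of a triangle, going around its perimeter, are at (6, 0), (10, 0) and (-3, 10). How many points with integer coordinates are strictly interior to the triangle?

By the shoelace formula, twice the signed area is |[6·0 − 10·0] + [10·10 − (-3)·0] + [(-3)·0 − 6·10]| = 40, so the area is 20.
Along each edge there are gcd(|Δx|,|Δy|)+1 lattice points, so counting each shared vertex once the boundary has gcd(4,0) + gcd(13,10) + gcd(9,10) = 4+1+1 = 6.
By Pick's theorem A = I + B/2 − 1, so I = 20 − 6/2 + 1 = 18.

18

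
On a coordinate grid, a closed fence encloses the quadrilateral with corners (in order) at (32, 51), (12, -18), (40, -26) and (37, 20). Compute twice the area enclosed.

The shoelace formula gives twice the area as |[32·(-18) − 12·51] + [12·(-26) − 40·(-18)] + [40·20 − 37·(-26)] + [37·51 − 32·20]| = 2229, so the area is 1114.5.

2229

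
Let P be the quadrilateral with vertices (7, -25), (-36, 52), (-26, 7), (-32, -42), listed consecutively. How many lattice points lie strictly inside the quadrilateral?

Using the shoelace formula, 2A = |(7·52 − (-36)·(-25)) + ((-36)·7 − (-26)·52) + ((-26)·(-42) − (-32)·7) + ((-32)·(-25) − 7·(-42))| = 2974, so the area is 1487.
Along each edge there are gcd(|Δx|,|Δy|)+1 lattice points, so counting each shared vertex once the boundary has gcd(43,77) + gcd(10,45) + gcd(6,49) + gcd(39,17) = 1+5+1+1 = 8.
By Pick's theorem A = I + B/2 − 1, so I = 1487 − 8/2 + 1 = 1484.

1484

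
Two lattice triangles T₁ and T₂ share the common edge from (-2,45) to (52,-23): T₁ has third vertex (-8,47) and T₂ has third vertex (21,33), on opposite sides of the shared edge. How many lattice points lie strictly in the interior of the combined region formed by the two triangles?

The union is the simple quadrilateral with vertices (-2,45), (-8,47), (52,-23), (21,33) in order.
By the shoelace formula, twice the signed area is |((-2)·47 − (-8)·45) + ((-8)·(-23) − 52·47) + (52·33 − 21·(-23)) + (21·45 − (-2)·33)| = 1216, so the area is 608.
Along each edge there are gcd(|Δx|,|Δy|)+1 lattice points, so counting each shared vertex once the boundary has gcd(6,2) + gcd(60,70) + gcd(31,56) + gcd(23,12) = 2+10+1+1 = 14.
By Pick's theorem I = A − B/2 + 1 = 608 − 14/2 + 1 = 602.

602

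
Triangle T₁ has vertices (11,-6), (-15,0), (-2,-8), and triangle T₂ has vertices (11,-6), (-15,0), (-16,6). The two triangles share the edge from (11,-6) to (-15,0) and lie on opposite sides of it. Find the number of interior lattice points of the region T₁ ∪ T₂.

138

The union is the simple quadrilateral with vertices (11,-6), (-2,-8), (-15,0), (-16,6) in order.
Using the shoelace formula, 2A = |[11·(-8) − (-2)·(-6)] + [(-2)·0 − (-15)·(-8)] + [(-15)·6 − (-16)·0] + [(-16)·(-6) − 11·6]| = 280, so the area is 140.
The number of boundary lattice points is Σ gcd(|Δx|,|Δy|) = gcd(13,2) + gcd(13,8) + gcd(1,6) + gcd(27,12) = 1+1+1+3 = 6.
By Pick's theorem I = A − B/2 + 1 = 140 − 6/2 + 1 = 138.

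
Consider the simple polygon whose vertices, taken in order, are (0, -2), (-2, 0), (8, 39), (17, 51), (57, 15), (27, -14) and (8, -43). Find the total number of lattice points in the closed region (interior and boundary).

The shoelace formula gives twice the area as |[0·0 − (-2)·(-2)] + [(-2)·39 − 8·0] + [8·51 − 17·39] + [17·15 − 57·51] + [57·(-14) − 27·15] + [27·(-43) − 8·(-14)] + [8·(-2) − 0·(-43)]| = 5257, so the area is 2628.5.
Summing gcd(|Δx|,|Δy|) over the edges gives the boundary count: gcd(2,2) + gcd(10,39) + gcd(9,12) + gcd(40,36) + gcd(30,29) + gcd(19,29) + gcd(8,41) = 2+1+3+4+1+1+1 = 13.
Pick's theorem gives I = A − B/2 + 1 = 2628.5 − 13/2 + 1 = 2623, so the closed region contains I + B = 2623 + 13 = 2636 lattice points.

2636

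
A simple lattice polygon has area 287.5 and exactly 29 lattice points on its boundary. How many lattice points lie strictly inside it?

274

Pick's theorem A = I + B/2 − 1 rearranges to I = A − B/2 + 1 = 287.5 − 29/2 + 1 = 274.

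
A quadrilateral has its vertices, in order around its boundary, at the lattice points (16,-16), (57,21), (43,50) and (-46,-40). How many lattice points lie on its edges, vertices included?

5

Along each edge there are gcd(|Δx|,|Δy|)+1 lattice points, so counting each shared vertex once the boundary has gcd(41,37) + gcd(14,29) + gcd(89,90) + gcd(62,24) = 1+1+1+2 = 5.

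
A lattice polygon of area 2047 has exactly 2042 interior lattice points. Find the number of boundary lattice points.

12

Pick's theorem gives A = I + B/2 − 1, so B = 2(A − I + 1) = 2(2047 − 2042 + 1) = 12.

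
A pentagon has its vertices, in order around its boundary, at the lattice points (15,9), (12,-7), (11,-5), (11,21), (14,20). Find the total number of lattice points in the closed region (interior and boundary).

95

By the shoelace formula, twice the signed area is |[15·(-7) − 12·9] + [12·(-5) − 11·(-7)] + [11·21 − 11·(-5)] + [11·20 − 14·21] + [14·9 − 15·20]| = 158, so the area is 79.
Summing gcd(|Δx|,|Δy|) over the edges gives the boundary count: gcd(3,16) + gcd(1,2) + gcd(0,26) + gcd(3,1) + gcd(1,11) = 1+1+26+1+1 = 30.
Pick's theorem gives I = A − B/2 + 1 = 79 − 30/2 + 1 = 65, so the closed region contains I + B = 65 + 30 = 95 lattice points.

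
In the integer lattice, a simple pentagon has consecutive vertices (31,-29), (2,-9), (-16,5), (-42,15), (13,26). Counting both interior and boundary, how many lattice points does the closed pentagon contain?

The shoelace formula gives twice the area as |(31·(-9) − 2·(-29)) + (2·5 − (-16)·(-9)) + ((-16)·15 − (-42)·5) + ((-42)·26 − 13·15) + (13·(-29) − 31·26)| = 2855, so the area is 2855/2.
The number of boundary lattice points is Σ gcd(|Δx|,|Δy|) = gcd(29,20) + gcd(18,14) + gcd(26,10) + gcd(55,11) + gcd(18,55) = 1+2+2+11+1 = 17.
Pick's theorem gives I = A − B/2 + 1 = 2855/2 − 17/2 + 1 = 1420, so the closed region contains I + B = 1420 + 17 = 1437 lattice points.

1437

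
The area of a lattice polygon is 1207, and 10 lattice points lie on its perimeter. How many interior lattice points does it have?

1203

From Pick's theorem, I = A − B/2 + 1 = 1207 − 10/2 + 1 = 1203.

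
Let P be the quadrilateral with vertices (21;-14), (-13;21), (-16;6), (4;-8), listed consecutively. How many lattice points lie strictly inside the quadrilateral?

By the shoelace formula, twice the signed area is |[21·21 − (-13)·(-14)] + [(-13)·6 − (-16)·21] + [(-16)·(-8) − 4·6] + [4·(-14) − 21·(-8)]| = 733, so the area is 366.5.
Along each edge there are gcd(|Δx|,|Δy|)+1 lattice points, so counting each shared vertex once the boundary has gcd(34,35) + gcd(3,15) + gcd(20,14) + gcd(17,6) = 1+3+2+1 = 7.
By Pick's theorem A = I + B/2 − 1, so I = 366.5 − 7/2 + 1 = 364.

364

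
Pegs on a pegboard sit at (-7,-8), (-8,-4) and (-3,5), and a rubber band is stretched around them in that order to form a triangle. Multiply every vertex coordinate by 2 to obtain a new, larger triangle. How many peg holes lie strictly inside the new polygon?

By the shoelace formula, twice the signed area is |[(-7)·(-4) − (-8)·(-8)] + [(-8)·5 − (-3)·(-4)] + [(-3)·(-8) − (-7)·5]| = 29, so the area is 29/2.
The number of boundary lattice points is Σ gcd(|Δx|,|Δy|) = gcd(1,4) + gcd(5,9) + gcd(4,13) = 1+1+1 = 3.
Scaling by 2 multiplies the area by 2² = 4 (so the new area is 58) and multiplies the boundary lattice-point count by 2, giving 6.
By Pick's theorem, the interior count of the dilated polygon is 58 − 6/2 + 1 = 56.

56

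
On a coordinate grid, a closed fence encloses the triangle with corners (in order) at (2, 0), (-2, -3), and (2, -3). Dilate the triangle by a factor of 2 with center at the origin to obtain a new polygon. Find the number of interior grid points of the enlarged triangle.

By the shoelace formula, twice the signed area is |[2·(-3) − (-2)·0] + [(-2)·(-3) − 2·(-3)] + [2·0 − 2·(-3)]| = 12, so the area is 6.
The number of boundary lattice points is Σ gcd(|Δx|,|Δy|) = gcd(4,3) + gcd(4,0) + gcd(0,3) = 1+4+3 = 8.
Scaling by 2 multiplies the area by 2² = 4 (so the new area is 24) and multiplies the boundary lattice-point count by 2, giving 16.
By Pick's theorem, the interior count of the dilated polygon is 24 − 16/2 + 1 = 17.

17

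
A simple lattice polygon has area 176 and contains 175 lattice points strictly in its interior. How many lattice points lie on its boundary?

4

Pick's theorem gives A = I + B/2 − 1, so B = 2(A − I + 1) = 2(176 − 175 + 1) = 4.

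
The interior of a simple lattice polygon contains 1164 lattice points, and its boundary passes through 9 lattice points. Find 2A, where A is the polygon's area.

2335

By Pick's theorem, A = I + B/2 − 1 = 1164 + 9/2 − 1 = 2335/2.
Hence 2A = 2335.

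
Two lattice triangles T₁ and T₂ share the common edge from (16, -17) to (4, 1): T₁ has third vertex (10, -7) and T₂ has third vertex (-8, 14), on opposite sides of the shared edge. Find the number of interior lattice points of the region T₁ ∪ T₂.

The union is the simple quadrilateral with vertices (16, -17), (10, -7), (4, 1), (-8, 14) in order.
Using the shoelace formula, 2A = |[16·(-7) − 10·(-17)] + [10·1 − 4·(-7)] + [4·14 − (-8)·1] + [(-8)·(-17) − 16·14]| = 72, so the area is 36.
The number of boundary lattice points is Σ gcd(|Δx|,|Δy|) = gcd(6,10) + gcd(6,8) + gcd(12,13) + gcd(24,31) = 2+2+1+1 = 6.
By Pick's theorem I = A − B/2 + 1 = 36 − 6/2 + 1 = 34.

34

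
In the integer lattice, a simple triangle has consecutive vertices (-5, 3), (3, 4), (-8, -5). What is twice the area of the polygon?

61

By the shoelace formula, twice the signed area is |((-5)·4 − 3·3) + (3·(-5) − (-8)·4) + ((-8)·3 − (-5)·(-5))| = 61, so the area is 30.5.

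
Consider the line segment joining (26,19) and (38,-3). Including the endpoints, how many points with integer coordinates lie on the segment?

3

The number of lattice points on a segment between lattice points is gcd(|Δx|,|Δy|) + 1 = gcd(12,22) + 1 = 2 + 1 = 3.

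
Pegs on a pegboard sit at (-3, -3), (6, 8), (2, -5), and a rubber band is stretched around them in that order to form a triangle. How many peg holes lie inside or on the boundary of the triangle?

Using the shoelace formula, 2A = |((-3)·8 − 6·(-3)) + (6·(-5) − 2·8) + (2·(-3) − (-3)·(-5))| = 73, so the area is 73/2.
Along each edge there are gcd(|Δx|,|Δy|)+1 lattice points, so counting each shared vertex once the boundary has gcd(9,11) + gcd(4,13) + gcd(5,2) = 1+1+1 = 3.
Pick's theorem gives I = A − B/2 + 1 = 73/2 − 3/2 + 1 = 36, so the closed region contains I + B = 36 + 3 = 39 lattice points.

39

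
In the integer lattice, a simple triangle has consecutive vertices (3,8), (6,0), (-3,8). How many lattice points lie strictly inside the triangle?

21

Using the shoelace formula, 2A = |[3·0 − 6·8] + [6·8 − (-3)·0] + [(-3)·8 − 3·8]| = 48, so the area is 24.
Along each edge there are gcd(|Δx|,|Δy|)+1 lattice points, so counting each shared vertex once the boundary has gcd(3,8) + gcd(9,8) + gcd(6,0) = 1+1+6 = 8.
Pick's theorem gives I = A − B/2 + 1 = 24 − 8/2 + 1 = 21.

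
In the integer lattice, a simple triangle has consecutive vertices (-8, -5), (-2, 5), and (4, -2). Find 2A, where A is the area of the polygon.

102

The shoelace formula gives twice the area as |((-8)·5 − (-2)·(-5)) + ((-2)·(-2) − 4·5) + (4·(-5) − (-8)·(-2))| = 102, so the area is 51.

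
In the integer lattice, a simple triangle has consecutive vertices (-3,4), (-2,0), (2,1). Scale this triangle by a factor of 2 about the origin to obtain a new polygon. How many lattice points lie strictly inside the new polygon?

32

By the shoelace formula, twice the signed area is |[(-3)·0 − (-2)·4] + [(-2)·1 − 2·0] + [2·4 − (-3)·1]| = 17, so the area is 17/2.
The number of boundary lattice points is Σ gcd(|Δx|,|Δy|) = gcd(1,4) + gcd(4,1) + gcd(5,3) = 1+1+1 = 3.
Scaling by 2 multiplies the area by 2² = 4 (so the new area is 34) and multiplies the boundary lattice-point count by 2, giving 6.
By Pick's theorem, the interior count of the dilated polygon is 34 − 6/2 + 1 = 32.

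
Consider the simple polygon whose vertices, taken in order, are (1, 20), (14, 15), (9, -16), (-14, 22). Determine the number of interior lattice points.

475

The shoelace formula gives twice the area as |(1·15 − 14·20) + (14·(-16) − 9·15) + (9·22 − (-14)·(-16)) + ((-14)·20 − 1·22)| = 952, so the area is 476.
Along each edge there are gcd(|Δx|,|Δy|)+1 lattice points, so counting each shared vertex once the boundary has gcd(13,5) + gcd(5,31) + gcd(23,38) + gcd(15,2) = 1+1+1+1 = 4.
Pick's theorem gives I = A − B/2 + 1 = 476 − 4/2 + 1 = 475.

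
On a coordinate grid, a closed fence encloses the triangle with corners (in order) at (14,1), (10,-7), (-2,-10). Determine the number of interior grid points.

39

The shoelace formula gives twice the area as |[14·(-7) − 10·1] + [10·(-10) − (-2)·(-7)] + [(-2)·1 − 14·(-10)]| = 84, so the area is 42.
Along each edge there are gcd(|Δx|,|Δy|)+1 lattice points, so counting each shared vertex once the boundary has gcd(4,8) + gcd(12,3) + gcd(16,11) = 4+3+1 = 8.
Pick's theorem gives I = A − B/2 + 1 = 42 − 8/2 + 1 = 39.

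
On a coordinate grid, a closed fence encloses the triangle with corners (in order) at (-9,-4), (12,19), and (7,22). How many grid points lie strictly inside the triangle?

Using the shoelace formula, 2A = |[(-9)·19 − 12·(-4)] + [12·22 − 7·19] + [7·(-4) − (-9)·22]| = 178, so the area is 89.
Along each edge there are gcd(|Δx|,|Δy|)+1 lattice points, so counting each shared vertex once the boundary has gcd(21,23) + gcd(5,3) + gcd(16,26) = 1+1+2 = 4.
Pick's theorem gives I = A − B/2 + 1 = 89 − 4/2 + 1 = 88.

88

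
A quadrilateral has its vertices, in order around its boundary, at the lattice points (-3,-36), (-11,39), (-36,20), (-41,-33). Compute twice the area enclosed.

By the shoelace formula, twice the signed area is |[(-3)·39 − (-11)·(-36)] + [(-11)·20 − (-36)·39] + [(-36)·(-33) − (-41)·20] + [(-41)·(-36) − (-3)·(-33)]| = 4056, so the area is 2028.

4056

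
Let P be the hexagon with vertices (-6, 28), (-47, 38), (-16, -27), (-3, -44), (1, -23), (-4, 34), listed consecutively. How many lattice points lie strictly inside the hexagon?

1865

The shoelace formula gives twice the area as |((-6)·38 − (-47)·28) + ((-47)·(-27) − (-16)·38) + ((-16)·(-44) − (-3)·(-27)) + ((-3)·(-23) − 1·(-44)) + (1·34 − (-4)·(-23)) + ((-4)·28 − (-6)·34)| = 3735, so the area is 1867.5.
The number of boundary lattice points is Σ gcd(|Δx|,|Δy|) = gcd(41,10) + gcd(31,65) + gcd(13,17) + gcd(4,21) + gcd(5,57) + gcd(2,6) = 1+1+1+1+1+2 = 7.
Pick's theorem gives I = A − B/2 + 1 = 1867.5 − 7/2 + 1 = 1865.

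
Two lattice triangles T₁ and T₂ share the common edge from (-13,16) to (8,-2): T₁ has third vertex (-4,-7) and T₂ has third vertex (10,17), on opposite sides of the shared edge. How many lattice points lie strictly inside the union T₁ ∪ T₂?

The union is the simple quadrilateral with vertices (-13,16), (-4,-7), (8,-2), (10,17) in order.
Using the shoelace formula, 2A = |[(-13)·(-7) − (-4)·16] + [(-4)·(-2) − 8·(-7)] + [8·17 − 10·(-2)] + [10·16 − (-13)·17]| = 756, so the area is 378.
Summing gcd(|Δx|,|Δy|) over the edges gives the boundary count: gcd(9,23) + gcd(12,5) + gcd(2,19) + gcd(23,1) = 1+1+1+1 = 4.
By Pick's theorem I = A − B/2 + 1 = 378 − 4/2 + 1 = 377.

377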